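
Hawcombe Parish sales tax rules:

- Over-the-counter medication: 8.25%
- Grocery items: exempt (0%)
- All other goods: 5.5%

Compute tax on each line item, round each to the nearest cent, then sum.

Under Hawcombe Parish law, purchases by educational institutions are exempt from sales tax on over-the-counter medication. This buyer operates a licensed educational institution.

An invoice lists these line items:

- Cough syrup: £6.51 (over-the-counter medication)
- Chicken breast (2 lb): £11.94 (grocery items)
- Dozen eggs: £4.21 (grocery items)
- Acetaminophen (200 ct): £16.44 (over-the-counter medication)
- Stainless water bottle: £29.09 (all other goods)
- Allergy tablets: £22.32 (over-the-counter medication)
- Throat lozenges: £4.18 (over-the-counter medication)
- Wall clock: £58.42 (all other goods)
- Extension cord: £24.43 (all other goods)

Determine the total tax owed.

£6.15

Cough syrup £6.51: over-the-counter medication, buyer-exempt → 0% → £0.00
Chicken breast (2 lb) £11.94: grocery items → 0% → £0.00
Dozen eggs £4.21: grocery items → 0% → £0.00
Acetaminophen (200 ct) £16.44: over-the-counter medication, buyer-exempt → 0% → £0.00
Stainless water bottle £29.09: all other goods → 5.5% → £1.60
Allergy tablets £22.32: over-the-counter medication, buyer-exempt → 0% → £0.00
Throat lozenges £4.18: over-the-counter medication, buyer-exempt → 0% → £0.00
Wall clock £58.42: all other goods → 5.5% → £3.21
Extension cord £24.43: all other goods → 5.5% → £1.34
Total tax = £1.60 + £3.21 + £1.34 = £6.15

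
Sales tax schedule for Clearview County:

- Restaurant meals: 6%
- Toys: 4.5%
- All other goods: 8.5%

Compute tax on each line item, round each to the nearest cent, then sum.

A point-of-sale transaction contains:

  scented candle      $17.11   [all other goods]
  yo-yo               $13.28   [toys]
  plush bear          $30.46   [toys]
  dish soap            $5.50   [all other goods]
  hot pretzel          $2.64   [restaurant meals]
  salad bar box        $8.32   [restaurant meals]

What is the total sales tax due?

$4.55

Scented candle $17.11: all other goods → 8.5% → $1.45
Yo-yo $13.28: toys → 4.5% → $0.60
Plush bear $30.46: toys → 4.5% → $1.37
Dish soap $5.50: all other goods → 8.5% → $0.47
Hot pretzel $2.64: restaurant meals → 6% → $0.16
Salad bar box $8.32: restaurant meals → 6% → $0.50
Total tax = $1.45 + $0.60 + $1.37 + $0.47 + $0.16 + $0.50 = $4.55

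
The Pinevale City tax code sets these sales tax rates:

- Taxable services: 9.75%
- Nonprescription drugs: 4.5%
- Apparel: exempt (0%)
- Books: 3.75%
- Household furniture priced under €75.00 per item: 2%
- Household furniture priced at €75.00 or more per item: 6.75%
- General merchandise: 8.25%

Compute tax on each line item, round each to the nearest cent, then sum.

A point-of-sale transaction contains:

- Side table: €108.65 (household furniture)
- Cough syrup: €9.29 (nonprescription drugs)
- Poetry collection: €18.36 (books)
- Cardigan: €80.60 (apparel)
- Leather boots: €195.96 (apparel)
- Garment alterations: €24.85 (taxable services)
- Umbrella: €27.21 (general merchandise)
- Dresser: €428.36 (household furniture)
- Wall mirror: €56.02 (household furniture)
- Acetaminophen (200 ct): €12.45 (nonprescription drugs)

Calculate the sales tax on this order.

Side table €108.65: household furniture, €75.00 or more → 6.75% → €7.33
Cough syrup €9.29: nonprescription drugs → 4.5% → €0.42
Poetry collection €18.36: books → 3.75% → €0.69
Cardigan €80.60: apparel → 0% → €0.00
Leather boots €195.96: apparel → 0% → €0.00
Garment alterations €24.85: taxable services → 9.75% → €2.42
Umbrella €27.21: general merchandise → 8.25% → €2.24
Dresser €428.36: household furniture, €75.00 or more → 6.75% → €28.91
Wall mirror €56.02: household furniture, under €75.00 → 2% → €1.12
Acetaminophen (200 ct) €12.45: nonprescription drugs → 4.5% → €0.56
Total tax = €7.33 + €0.42 + €0.69 + €2.42 + €2.24 + €28.91 + €1.12 + €0.56 = €43.69

€43.69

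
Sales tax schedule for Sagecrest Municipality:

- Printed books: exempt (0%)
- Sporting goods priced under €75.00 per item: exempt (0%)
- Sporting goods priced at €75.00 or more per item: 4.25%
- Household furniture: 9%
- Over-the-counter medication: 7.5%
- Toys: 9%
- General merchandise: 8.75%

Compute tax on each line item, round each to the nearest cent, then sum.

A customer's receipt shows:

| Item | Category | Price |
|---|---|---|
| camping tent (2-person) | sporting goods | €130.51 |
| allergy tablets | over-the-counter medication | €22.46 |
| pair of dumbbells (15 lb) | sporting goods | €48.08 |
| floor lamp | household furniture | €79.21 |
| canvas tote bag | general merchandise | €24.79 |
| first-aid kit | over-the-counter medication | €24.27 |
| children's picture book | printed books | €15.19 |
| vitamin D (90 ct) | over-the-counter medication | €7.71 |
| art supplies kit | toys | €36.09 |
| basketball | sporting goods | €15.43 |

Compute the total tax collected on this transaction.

€22.18

Camping tent (2-person) €130.51: sporting goods, €75.00 or more → 4.25% → €5.55
Allergy tablets €22.46: over-the-counter medication → 7.5% → €1.68
Pair of dumbbells (15 lb) €48.08: sporting goods, under €75.00 → 0% → €0.00
Floor lamp €79.21: household furniture → 9% → €7.13
Canvas tote bag €24.79: general merchandise → 8.75% → €2.17
First-aid kit €24.27: over-the-counter medication → 7.5% → €1.82
Children's picture book €15.19: printed books → 0% → €0.00
Vitamin D (90 ct) €7.71: over-the-counter medication → 7.5% → €0.58
Art supplies kit €36.09: toys → 9% → €3.25
Basketball €15.43: sporting goods, under €75.00 → 0% → €0.00
Total tax = €5.55 + €1.68 + €7.13 + €2.17 + €1.82 + €0.58 + €3.25 = €22.18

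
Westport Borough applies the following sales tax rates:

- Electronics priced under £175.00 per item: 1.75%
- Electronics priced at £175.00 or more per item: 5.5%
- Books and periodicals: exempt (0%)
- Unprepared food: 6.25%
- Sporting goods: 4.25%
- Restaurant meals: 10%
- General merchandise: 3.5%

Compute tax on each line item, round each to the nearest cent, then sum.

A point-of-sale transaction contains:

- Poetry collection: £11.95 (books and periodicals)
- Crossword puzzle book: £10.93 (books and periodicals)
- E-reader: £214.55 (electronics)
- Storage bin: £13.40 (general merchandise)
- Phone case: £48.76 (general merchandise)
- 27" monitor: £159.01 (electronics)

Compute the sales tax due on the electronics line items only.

E-reader £214.55: electronics, £175.00 or more → 5.5% → £11.80
27" monitor £159.01: electronics, under £175.00 → 1.75% → £2.78
Tax on electronics = £11.80 + £2.78 = £14.58

£14.58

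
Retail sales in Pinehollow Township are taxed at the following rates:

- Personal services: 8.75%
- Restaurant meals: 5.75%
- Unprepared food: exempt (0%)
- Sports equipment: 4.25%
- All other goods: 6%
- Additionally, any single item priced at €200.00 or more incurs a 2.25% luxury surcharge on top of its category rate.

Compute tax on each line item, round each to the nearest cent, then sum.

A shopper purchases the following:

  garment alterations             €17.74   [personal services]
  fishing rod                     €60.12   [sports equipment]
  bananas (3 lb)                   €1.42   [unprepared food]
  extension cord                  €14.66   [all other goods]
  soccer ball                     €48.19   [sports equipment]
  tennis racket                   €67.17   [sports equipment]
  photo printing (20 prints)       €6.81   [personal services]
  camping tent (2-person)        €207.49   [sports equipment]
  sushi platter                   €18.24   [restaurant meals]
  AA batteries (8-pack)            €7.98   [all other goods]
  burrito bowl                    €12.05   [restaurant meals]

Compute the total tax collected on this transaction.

€26.20

Garment alterations €17.74: personal services → 8.75% → €1.55
Fishing rod €60.12: sports equipment → 4.25% → €2.56
Bananas (3 lb) €1.42: unprepared food → 0% → €0.00
Extension cord €14.66: all other goods → 6% → €0.88
Soccer ball €48.19: sports equipment → 4.25% → €2.05
Tennis racket €67.17: sports equipment → 4.25% → €2.85
Photo printing (20 prints) €6.81: personal services → 8.75% → €0.60
Camping tent (2-person) €207.49: sports equipment → 4.25% + 2.25% surcharge = 6.5% → €13.49
Sushi platter €18.24: restaurant meals → 5.75% → €1.05
AA batteries (8-pack) €7.98: all other goods → 6% → €0.48
Burrito bowl €12.05: restaurant meals → 5.75% → €0.69
Total tax = €1.55 + €2.56 + €0.88 + €2.05 + €2.85 + €0.60 + €13.49 + €1.05 + €0.48 + €0.69 = €26.20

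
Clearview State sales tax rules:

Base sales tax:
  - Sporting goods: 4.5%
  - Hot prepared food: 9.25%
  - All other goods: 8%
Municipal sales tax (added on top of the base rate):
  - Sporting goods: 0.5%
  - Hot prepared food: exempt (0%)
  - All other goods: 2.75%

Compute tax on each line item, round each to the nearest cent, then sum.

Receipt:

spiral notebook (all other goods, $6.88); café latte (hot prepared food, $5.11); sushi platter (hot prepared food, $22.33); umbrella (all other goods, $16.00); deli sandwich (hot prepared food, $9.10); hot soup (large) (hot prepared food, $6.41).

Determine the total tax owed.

Spiral notebook $6.88: all other goods → 8% + 2.75% municipal = 10.75% → $0.74
Café latte $5.11: hot prepared food → 9.25% + 0% municipal = 9.25% → $0.47
Sushi platter $22.33: hot prepared food → 9.25% + 0% municipal = 9.25% → $2.07
Umbrella $16.00: all other goods → 8% + 2.75% municipal = 10.75% → $1.72
Deli sandwich $9.10: hot prepared food → 9.25% + 0% municipal = 9.25% → $0.84
Hot soup (large) $6.41: hot prepared food → 9.25% + 0% municipal = 9.25% → $0.59
Total tax = $0.74 + $0.47 + $2.07 + $1.72 + $0.84 + $0.59 = $6.43

$6.43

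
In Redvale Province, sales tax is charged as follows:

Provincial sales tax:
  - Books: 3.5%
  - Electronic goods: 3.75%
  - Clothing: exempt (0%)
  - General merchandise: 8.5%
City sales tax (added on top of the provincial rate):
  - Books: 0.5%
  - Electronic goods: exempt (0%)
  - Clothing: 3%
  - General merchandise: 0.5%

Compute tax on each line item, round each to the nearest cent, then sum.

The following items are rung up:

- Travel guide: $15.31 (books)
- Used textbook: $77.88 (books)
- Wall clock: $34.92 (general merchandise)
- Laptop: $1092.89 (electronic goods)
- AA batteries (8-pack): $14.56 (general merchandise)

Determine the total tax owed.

$49.16

Travel guide $15.31: books → 3.5% + 0.5% city = 4% → $0.61
Used textbook $77.88: books → 3.5% + 0.5% city = 4% → $3.12
Wall clock $34.92: general merchandise → 8.5% + 0.5% city = 9% → $3.14
Laptop $1092.89: electronic goods → 3.75% + 0% city = 3.75% → $40.98
AA batteries (8-pack) $14.56: general merchandise → 8.5% + 0.5% city = 9% → $1.31
Total tax = $0.61 + $3.12 + $3.14 + $40.98 + $1.31 = $49.16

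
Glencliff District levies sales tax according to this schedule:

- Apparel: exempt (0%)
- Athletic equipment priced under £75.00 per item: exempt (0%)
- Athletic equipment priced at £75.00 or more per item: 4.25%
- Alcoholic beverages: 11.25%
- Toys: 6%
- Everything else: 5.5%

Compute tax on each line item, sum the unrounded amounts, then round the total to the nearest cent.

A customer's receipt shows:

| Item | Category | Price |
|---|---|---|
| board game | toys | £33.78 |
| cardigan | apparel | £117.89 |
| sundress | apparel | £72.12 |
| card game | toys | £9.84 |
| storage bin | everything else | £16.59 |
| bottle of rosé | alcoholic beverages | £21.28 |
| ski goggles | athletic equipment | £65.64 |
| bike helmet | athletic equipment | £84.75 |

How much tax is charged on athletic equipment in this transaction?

Ski goggles £65.64: athletic equipment, under £75.00 → 0% → £0.00
Bike helmet £84.75: athletic equipment, £75.00 or more → 4.25% → £3.601875
Tax on athletic equipment: unrounded sum = £3.601875 → £3.60

£3.60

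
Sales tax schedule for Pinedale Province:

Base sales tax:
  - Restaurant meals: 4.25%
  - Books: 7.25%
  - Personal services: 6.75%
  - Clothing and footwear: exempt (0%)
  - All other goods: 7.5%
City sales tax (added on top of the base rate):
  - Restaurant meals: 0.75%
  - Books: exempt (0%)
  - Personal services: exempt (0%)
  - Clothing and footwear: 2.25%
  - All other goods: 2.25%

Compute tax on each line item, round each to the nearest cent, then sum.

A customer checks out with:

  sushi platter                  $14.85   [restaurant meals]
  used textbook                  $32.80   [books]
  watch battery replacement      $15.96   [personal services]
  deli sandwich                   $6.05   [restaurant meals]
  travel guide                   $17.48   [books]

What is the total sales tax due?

Sushi platter $14.85: restaurant meals → 4.25% + 0.75% city = 5% → $0.74
Used textbook $32.80: books → 7.25% + 0% city = 7.25% → $2.38
Watch battery replacement $15.96: personal services → 6.75% + 0% city = 6.75% → $1.08
Deli sandwich $6.05: restaurant meals → 4.25% + 0.75% city = 5% → $0.30
Travel guide $17.48: books → 7.25% + 0% city = 7.25% → $1.27
Total tax = $0.74 + $2.38 + $1.08 + $0.30 + $1.27 = $5.77

$5.77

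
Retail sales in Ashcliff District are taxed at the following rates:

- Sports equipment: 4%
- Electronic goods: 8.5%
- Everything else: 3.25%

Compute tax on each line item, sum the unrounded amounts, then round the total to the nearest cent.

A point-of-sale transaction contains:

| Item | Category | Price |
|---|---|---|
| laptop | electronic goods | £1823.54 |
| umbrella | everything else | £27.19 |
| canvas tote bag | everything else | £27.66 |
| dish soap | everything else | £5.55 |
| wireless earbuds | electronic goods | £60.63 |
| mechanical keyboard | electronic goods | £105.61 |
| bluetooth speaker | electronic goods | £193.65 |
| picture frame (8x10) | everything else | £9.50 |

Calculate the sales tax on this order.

£187.86

Laptop £1823.54: electronic goods → 8.5% → £155.0009
Umbrella £27.19: everything else → 3.25% → £0.883675
Canvas tote bag £27.66: everything else → 3.25% → £0.89895
Dish soap £5.55: everything else → 3.25% → £0.180375
Wireless earbuds £60.63: electronic goods → 8.5% → £5.15355
Mechanical keyboard £105.61: electronic goods → 8.5% → £8.97685
Bluetooth speaker £193.65: electronic goods → 8.5% → £16.46025
Picture frame (8x10) £9.50: everything else → 3.25% → £0.30875
Unrounded tax sum = £187.8633 → £187.86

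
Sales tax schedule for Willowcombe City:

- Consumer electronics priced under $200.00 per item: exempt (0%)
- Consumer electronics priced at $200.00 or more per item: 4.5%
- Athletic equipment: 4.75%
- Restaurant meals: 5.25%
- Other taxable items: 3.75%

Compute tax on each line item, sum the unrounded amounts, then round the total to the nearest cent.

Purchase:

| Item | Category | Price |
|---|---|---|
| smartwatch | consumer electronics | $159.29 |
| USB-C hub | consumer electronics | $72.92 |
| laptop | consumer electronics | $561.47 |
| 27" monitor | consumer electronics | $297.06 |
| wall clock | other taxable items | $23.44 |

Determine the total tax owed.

Smartwatch $159.29: consumer electronics, under $200.00 → 0% → $0.00
USB-C hub $72.92: consumer electronics, under $200.00 → 0% → $0.00
Laptop $561.47: consumer electronics, $200.00 or more → 4.5% → $25.26615
27" monitor $297.06: consumer electronics, $200.00 or more → 4.5% → $13.3677
Wall clock $23.44: other taxable items → 3.75% → $0.879
Unrounded tax sum = $39.51285 → $39.51

$39.51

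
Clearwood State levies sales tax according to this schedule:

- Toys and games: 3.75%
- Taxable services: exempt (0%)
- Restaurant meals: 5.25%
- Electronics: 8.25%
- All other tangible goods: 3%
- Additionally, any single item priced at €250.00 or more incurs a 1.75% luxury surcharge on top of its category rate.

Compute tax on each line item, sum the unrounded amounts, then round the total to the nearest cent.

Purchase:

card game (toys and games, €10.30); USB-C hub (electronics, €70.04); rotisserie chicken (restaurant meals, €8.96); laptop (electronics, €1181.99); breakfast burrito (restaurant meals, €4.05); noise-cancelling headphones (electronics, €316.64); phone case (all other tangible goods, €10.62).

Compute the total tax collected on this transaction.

Card game €10.30: toys and games → 3.75% → €0.38625
USB-C hub €70.04: electronics → 8.25% → €5.7783
Rotisserie chicken €8.96: restaurant meals → 5.25% → €0.4704
Laptop €1181.99: electronics → 8.25% + 1.75% surcharge = 10% → €118.199
Breakfast burrito €4.05: restaurant meals → 5.25% → €0.212625
Noise-cancelling headphones €316.64: electronics → 8.25% + 1.75% surcharge = 10% → €31.664
Phone case €10.62: all other tangible goods → 3% → €0.3186
Unrounded tax sum = €157.029175 → €157.03

€157.03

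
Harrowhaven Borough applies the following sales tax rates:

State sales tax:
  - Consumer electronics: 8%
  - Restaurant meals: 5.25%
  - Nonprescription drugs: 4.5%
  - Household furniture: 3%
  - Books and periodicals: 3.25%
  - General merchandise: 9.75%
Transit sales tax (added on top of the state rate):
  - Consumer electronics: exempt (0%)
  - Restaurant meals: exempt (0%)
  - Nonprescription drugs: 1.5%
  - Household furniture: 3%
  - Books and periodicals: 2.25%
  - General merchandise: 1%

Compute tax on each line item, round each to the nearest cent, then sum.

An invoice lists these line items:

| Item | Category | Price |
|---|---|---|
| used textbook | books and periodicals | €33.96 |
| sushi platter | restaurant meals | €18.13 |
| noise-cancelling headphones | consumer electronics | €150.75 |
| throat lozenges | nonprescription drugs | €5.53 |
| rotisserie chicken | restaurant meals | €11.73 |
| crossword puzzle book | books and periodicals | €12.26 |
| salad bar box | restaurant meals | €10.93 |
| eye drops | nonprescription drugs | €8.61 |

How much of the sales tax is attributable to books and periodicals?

Used textbook €33.96: books and periodicals → 3.25% + 2.25% transit = 5.5% → €1.87
Crossword puzzle book €12.26: books and periodicals → 3.25% + 2.25% transit = 5.5% → €0.67
Tax on books and periodicals = €1.87 + €0.67 = €2.54

€2.54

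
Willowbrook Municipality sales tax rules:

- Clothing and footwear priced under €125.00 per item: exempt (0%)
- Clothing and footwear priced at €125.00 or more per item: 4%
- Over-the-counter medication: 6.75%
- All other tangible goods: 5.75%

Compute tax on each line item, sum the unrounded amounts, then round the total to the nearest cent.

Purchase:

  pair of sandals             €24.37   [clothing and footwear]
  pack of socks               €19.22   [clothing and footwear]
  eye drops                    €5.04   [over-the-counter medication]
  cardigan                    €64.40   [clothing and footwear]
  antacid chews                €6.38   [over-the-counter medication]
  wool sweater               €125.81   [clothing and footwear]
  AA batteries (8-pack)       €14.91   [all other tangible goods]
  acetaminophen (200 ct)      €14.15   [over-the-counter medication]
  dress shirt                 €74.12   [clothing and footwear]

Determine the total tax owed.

Pair of sandals €24.37: clothing and footwear, under €125.00 → 0% → €0.00
Pack of socks €19.22: clothing and footwear, under €125.00 → 0% → €0.00
Eye drops €5.04: over-the-counter medication → 6.75% → €0.3402
Cardigan €64.40: clothing and footwear, under €125.00 → 0% → €0.00
Antacid chews €6.38: over-the-counter medication → 6.75% → €0.43065
Wool sweater €125.81: clothing and footwear, €125.00 or more → 4% → €5.0324
AA batteries (8-pack) €14.91: all other tangible goods → 5.75% → €0.857325
Acetaminophen (200 ct) €14.15: over-the-counter medication → 6.75% → €0.955125
Dress shirt €74.12: clothing and footwear, under €125.00 → 0% → €0.00
Unrounded tax sum = €7.6157 → €7.62

€7.62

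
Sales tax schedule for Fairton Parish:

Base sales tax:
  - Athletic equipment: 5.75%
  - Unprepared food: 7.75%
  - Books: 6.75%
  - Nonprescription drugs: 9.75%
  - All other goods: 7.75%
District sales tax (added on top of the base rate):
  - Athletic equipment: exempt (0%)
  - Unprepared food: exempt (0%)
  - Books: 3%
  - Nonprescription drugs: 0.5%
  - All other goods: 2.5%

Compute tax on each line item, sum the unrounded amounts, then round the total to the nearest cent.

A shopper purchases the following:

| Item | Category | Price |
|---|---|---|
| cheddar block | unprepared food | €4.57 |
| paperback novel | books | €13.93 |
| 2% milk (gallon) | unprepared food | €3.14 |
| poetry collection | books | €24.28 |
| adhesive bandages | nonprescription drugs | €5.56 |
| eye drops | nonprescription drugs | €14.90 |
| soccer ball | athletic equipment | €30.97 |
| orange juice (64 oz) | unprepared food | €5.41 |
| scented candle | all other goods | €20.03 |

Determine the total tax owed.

Cheddar block €4.57: unprepared food → 7.75% + 0% district = 7.75% → €0.354175
Paperback novel €13.93: books → 6.75% + 3% district = 9.75% → €1.358175
2% milk (gallon) €3.14: unprepared food → 7.75% + 0% district = 7.75% → €0.24335
Poetry collection €24.28: books → 6.75% + 3% district = 9.75% → €2.3673
Adhesive bandages €5.56: nonprescription drugs → 9.75% + 0.5% district = 10.25% → €0.5699
Eye drops €14.90: nonprescription drugs → 9.75% + 0.5% district = 10.25% → €1.52725
Soccer ball €30.97: athletic equipment → 5.75% + 0% district = 5.75% → €1.780775
Orange juice (64 oz) €5.41: unprepared food → 7.75% + 0% district = 7.75% → €0.419275
Scented candle €20.03: all other goods → 7.75% + 2.5% district = 10.25% → €2.053075
Unrounded tax sum = €10.673275 → €10.67

€10.67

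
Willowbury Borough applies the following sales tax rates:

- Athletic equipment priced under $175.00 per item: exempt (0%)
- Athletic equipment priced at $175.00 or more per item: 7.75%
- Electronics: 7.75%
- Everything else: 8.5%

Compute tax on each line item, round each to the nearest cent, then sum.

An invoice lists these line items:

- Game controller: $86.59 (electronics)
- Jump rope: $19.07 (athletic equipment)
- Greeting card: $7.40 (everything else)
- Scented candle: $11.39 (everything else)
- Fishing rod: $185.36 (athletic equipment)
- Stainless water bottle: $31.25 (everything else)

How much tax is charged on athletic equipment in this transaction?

Jump rope $19.07: athletic equipment, under $175.00 → 0% → $0.00
Fishing rod $185.36: athletic equipment, $175.00 or more → 7.75% → $14.37
Tax on athletic equipment = $0.00 + $14.37 = $14.37

$14.37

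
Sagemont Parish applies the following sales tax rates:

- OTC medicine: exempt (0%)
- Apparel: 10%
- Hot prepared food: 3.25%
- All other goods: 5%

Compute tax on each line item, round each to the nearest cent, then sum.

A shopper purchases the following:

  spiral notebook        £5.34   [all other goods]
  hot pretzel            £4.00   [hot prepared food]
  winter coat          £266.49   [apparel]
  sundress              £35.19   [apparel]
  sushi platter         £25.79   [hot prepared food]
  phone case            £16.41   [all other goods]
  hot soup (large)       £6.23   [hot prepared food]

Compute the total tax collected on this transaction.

£32.43

Spiral notebook £5.34: all other goods → 5% → £0.27
Hot pretzel £4.00: hot prepared food → 3.25% → £0.13
Winter coat £266.49: apparel → 10% → £26.65
Sundress £35.19: apparel → 10% → £3.52
Sushi platter £25.79: hot prepared food → 3.25% → £0.84
Phone case £16.41: all other goods → 5% → £0.82
Hot soup (large) £6.23: hot prepared food → 3.25% → £0.20
Total tax = £0.27 + £0.13 + £26.65 + £3.52 + £0.84 + £0.82 + £0.20 = £32.43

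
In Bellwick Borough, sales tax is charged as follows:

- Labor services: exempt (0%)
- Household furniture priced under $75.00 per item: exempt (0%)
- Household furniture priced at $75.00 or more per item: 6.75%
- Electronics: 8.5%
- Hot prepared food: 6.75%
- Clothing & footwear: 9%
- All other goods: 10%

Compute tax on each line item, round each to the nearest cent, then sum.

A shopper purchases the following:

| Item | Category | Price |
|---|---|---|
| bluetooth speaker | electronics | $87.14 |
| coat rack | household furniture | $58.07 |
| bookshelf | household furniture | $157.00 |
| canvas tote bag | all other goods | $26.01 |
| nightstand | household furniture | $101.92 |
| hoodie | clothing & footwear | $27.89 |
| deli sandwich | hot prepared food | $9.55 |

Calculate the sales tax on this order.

Bluetooth speaker $87.14: electronics → 8.5% → $7.41
Coat rack $58.07: household furniture, under $75.00 → 0% → $0.00
Bookshelf $157.00: household furniture, $75.00 or more → 6.75% → $10.60
Canvas tote bag $26.01: all other goods → 10% → $2.60
Nightstand $101.92: household furniture, $75.00 or more → 6.75% → $6.88
Hoodie $27.89: clothing & footwear → 9% → $2.51
Deli sandwich $9.55: hot prepared food → 6.75% → $0.64
Total tax = $7.41 + $10.60 + $2.60 + $6.88 + $2.51 + $0.64 = $30.64

$30.64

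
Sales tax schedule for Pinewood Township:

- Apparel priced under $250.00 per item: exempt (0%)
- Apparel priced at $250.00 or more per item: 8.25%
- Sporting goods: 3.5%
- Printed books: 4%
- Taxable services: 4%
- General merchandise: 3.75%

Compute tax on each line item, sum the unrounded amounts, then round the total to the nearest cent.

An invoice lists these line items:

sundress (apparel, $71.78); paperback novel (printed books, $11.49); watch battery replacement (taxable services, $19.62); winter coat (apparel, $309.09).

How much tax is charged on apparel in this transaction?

Sundress $71.78: apparel, under $250.00 → 0% → $0.00
Winter coat $309.09: apparel, $250.00 or more → 8.25% → $25.499925
Tax on apparel: unrounded sum = $25.499925 → $25.50

$25.50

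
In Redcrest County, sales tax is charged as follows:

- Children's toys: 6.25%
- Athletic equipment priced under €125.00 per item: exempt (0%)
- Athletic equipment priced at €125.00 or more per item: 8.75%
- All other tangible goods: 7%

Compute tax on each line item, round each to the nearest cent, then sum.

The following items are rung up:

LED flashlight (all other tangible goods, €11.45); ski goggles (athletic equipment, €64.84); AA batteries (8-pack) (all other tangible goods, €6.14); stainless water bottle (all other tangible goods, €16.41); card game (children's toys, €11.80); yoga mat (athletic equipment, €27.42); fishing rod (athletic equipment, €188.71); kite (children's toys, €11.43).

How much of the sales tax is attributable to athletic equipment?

€16.51

Ski goggles €64.84: athletic equipment, under €125.00 → 0% → €0.00
Yoga mat €27.42: athletic equipment, under €125.00 → 0% → €0.00
Fishing rod €188.71: athletic equipment, €125.00 or more → 8.75% → €16.51
Tax on athletic equipment = €0.00 + €0.00 + €16.51 = €16.51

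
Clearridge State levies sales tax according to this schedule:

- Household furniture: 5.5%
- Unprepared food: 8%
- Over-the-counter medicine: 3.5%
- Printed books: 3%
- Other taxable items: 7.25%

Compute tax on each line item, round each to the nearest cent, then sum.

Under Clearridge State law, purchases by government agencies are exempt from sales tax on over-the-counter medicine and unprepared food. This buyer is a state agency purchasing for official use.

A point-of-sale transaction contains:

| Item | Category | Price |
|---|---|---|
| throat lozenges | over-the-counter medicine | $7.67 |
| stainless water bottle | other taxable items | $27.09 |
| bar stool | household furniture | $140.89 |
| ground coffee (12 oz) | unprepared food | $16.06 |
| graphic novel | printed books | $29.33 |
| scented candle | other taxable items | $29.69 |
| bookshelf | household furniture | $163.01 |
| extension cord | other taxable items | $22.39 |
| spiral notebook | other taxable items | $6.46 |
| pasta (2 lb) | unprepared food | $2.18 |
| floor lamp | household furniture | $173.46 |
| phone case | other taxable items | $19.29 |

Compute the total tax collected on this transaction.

$34.74

Throat lozenges $7.67: over-the-counter medicine, buyer-exempt → 0% → $0.00
Stainless water bottle $27.09: other taxable items → 7.25% → $1.96
Bar stool $140.89: household furniture → 5.5% → $7.75
Ground coffee (12 oz) $16.06: unprepared food, buyer-exempt → 0% → $0.00
Graphic novel $29.33: printed books → 3% → $0.88
Scented candle $29.69: other taxable items → 7.25% → $2.15
Bookshelf $163.01: household furniture → 5.5% → $8.97
Extension cord $22.39: other taxable items → 7.25% → $1.62
Spiral notebook $6.46: other taxable items → 7.25% → $0.47
Pasta (2 lb) $2.18: unprepared food, buyer-exempt → 0% → $0.00
Floor lamp $173.46: household furniture → 5.5% → $9.54
Phone case $19.29: other taxable items → 7.25% → $1.40
Total tax = $1.96 + $7.75 + $0.88 + $2.15 + $8.97 + $1.62 + $0.47 + $9.54 + $1.40 = $34.74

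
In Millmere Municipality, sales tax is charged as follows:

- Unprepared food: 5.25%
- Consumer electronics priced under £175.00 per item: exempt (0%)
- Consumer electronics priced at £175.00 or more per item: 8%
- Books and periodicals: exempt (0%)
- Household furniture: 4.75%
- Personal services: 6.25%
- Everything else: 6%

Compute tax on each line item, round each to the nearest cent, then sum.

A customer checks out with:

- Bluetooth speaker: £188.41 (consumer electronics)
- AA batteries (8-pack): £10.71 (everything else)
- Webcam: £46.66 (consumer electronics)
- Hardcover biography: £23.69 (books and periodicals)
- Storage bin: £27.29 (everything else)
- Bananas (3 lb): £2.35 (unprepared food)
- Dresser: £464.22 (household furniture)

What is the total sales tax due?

£39.52

Bluetooth speaker £188.41: consumer electronics, £175.00 or more → 8% → £15.07
AA batteries (8-pack) £10.71: everything else → 6% → £0.64
Webcam £46.66: consumer electronics, under £175.00 → 0% → £0.00
Hardcover biography £23.69: books and periodicals → 0% → £0.00
Storage bin £27.29: everything else → 6% → £1.64
Bananas (3 lb) £2.35: unprepared food → 5.25% → £0.12
Dresser £464.22: household furniture → 4.75% → £22.05
Total tax = £15.07 + £0.64 + £1.64 + £0.12 + £22.05 = £39.52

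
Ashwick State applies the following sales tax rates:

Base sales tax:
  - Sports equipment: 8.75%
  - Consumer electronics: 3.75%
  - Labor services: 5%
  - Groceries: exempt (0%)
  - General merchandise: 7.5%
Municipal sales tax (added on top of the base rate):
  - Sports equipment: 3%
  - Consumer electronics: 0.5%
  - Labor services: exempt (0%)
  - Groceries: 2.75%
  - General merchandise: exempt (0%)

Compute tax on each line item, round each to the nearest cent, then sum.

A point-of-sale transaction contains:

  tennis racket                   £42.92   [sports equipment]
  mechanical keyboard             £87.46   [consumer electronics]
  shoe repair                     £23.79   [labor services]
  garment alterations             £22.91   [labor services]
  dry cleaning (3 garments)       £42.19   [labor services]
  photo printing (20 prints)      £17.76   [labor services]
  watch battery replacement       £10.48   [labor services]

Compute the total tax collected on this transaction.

Tennis racket £42.92: sports equipment → 8.75% + 3% municipal = 11.75% → £5.04
Mechanical keyboard £87.46: consumer electronics → 3.75% + 0.5% municipal = 4.25% → £3.72
Shoe repair £23.79: labor services → 5% + 0% municipal = 5% → £1.19
Garment alterations £22.91: labor services → 5% + 0% municipal = 5% → £1.15
Dry cleaning (3 garments) £42.19: labor services → 5% + 0% municipal = 5% → £2.11
Photo printing (20 prints) £17.76: labor services → 5% + 0% municipal = 5% → £0.89
Watch battery replacement £10.48: labor services → 5% + 0% municipal = 5% → £0.52
Total tax = £5.04 + £3.72 + £1.19 + £1.15 + £2.11 + £0.89 + £0.52 = £14.62

£14.62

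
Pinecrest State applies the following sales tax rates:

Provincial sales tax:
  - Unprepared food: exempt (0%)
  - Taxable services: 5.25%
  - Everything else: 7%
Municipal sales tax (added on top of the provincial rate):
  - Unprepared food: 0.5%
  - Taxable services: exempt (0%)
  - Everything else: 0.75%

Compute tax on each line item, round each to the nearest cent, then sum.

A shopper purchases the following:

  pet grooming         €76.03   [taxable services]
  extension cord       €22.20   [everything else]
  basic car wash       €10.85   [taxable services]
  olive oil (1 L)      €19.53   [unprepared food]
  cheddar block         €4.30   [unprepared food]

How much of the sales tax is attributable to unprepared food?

€0.12

Olive oil (1 L) €19.53: unprepared food → 0% + 0.5% municipal = 0.5% → €0.10
Cheddar block €4.30: unprepared food → 0% + 0.5% municipal = 0.5% → €0.02
Tax on unprepared food = €0.10 + €0.02 = €0.12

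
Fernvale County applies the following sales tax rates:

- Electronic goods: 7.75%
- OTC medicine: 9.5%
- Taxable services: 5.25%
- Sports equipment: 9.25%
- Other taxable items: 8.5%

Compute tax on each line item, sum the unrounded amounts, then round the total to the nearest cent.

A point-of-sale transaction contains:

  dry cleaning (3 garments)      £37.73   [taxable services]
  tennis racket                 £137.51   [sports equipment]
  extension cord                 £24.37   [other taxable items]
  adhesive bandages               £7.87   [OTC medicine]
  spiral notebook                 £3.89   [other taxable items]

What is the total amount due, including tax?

£229.22

Dry cleaning (3 garments) £37.73: taxable services → 5.25% → £1.980825
Tennis racket £137.51: sports equipment → 9.25% → £12.719675
Extension cord £24.37: other taxable items → 8.5% → £2.07145
Adhesive bandages £7.87: OTC medicine → 9.5% → £0.74765
Spiral notebook £3.89: other taxable items → 8.5% → £0.33065
Subtotal = £211.37; unrounded tax = £17.85025 → £17.85; total due = £229.22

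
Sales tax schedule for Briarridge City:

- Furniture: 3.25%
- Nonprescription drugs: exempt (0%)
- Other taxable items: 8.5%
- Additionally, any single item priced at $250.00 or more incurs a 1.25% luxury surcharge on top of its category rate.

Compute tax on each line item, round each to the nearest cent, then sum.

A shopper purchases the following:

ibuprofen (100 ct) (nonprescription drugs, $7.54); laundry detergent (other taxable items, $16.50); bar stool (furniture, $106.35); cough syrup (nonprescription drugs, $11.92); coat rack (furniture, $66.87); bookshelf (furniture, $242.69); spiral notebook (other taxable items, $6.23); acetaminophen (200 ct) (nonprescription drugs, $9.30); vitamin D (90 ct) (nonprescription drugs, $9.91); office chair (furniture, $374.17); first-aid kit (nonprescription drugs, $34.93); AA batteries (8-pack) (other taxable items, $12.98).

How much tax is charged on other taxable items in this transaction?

Laundry detergent $16.50: other taxable items → 8.5% → $1.40
Spiral notebook $6.23: other taxable items → 8.5% → $0.53
AA batteries (8-pack) $12.98: other taxable items → 8.5% → $1.10
Tax on other taxable items = $1.40 + $0.53 + $1.10 = $3.03

$3.03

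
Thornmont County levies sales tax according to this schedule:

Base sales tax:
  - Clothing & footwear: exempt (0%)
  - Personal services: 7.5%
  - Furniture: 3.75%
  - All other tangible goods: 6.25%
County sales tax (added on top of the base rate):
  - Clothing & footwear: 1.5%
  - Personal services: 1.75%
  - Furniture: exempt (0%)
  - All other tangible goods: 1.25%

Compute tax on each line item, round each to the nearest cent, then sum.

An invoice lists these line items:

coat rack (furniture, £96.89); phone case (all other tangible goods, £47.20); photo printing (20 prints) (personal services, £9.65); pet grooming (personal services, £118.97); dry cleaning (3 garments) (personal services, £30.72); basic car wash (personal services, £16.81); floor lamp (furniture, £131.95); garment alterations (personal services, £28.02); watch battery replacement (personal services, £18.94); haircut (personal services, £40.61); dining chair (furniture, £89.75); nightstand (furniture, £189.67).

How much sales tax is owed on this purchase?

Coat rack £96.89: furniture → 3.75% + 0% county = 3.75% → £3.63
Phone case £47.20: all other tangible goods → 6.25% + 1.25% county = 7.5% → £3.54
Photo printing (20 prints) £9.65: personal services → 7.5% + 1.75% county = 9.25% → £0.89
Pet grooming £118.97: personal services → 7.5% + 1.75% county = 9.25% → £11.00
Dry cleaning (3 garments) £30.72: personal services → 7.5% + 1.75% county = 9.25% → £2.84
Basic car wash £16.81: personal services → 7.5% + 1.75% county = 9.25% → £1.55
Floor lamp £131.95: furniture → 3.75% + 0% county = 3.75% → £4.95
Garment alterations £28.02: personal services → 7.5% + 1.75% county = 9.25% → £2.59
Watch battery replacement £18.94: personal services → 7.5% + 1.75% county = 9.25% → £1.75
Haircut £40.61: personal services → 7.5% + 1.75% county = 9.25% → £3.76
Dining chair £89.75: furniture → 3.75% + 0% county = 3.75% → £3.37
Nightstand £189.67: furniture → 3.75% + 0% county = 3.75% → £7.11
Total tax = £3.63 + £3.54 + £0.89 + £11.00 + £2.84 + £1.55 + £4.95 + £2.59 + £1.75 + £3.76 + £3.37 + £7.11 = £46.98

£46.98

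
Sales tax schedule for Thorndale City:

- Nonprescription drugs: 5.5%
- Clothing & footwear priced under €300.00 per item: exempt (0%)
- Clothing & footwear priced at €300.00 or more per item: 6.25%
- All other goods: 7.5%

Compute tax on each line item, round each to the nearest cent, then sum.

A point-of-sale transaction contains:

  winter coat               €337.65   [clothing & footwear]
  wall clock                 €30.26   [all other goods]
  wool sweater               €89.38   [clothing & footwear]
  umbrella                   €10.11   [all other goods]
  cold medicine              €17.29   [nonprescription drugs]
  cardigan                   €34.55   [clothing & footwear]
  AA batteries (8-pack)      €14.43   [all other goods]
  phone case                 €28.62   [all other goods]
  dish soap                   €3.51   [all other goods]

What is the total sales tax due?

Winter coat €337.65: clothing & footwear, €300.00 or more → 6.25% → €21.10
Wall clock €30.26: all other goods → 7.5% → €2.27
Wool sweater €89.38: clothing & footwear, under €300.00 → 0% → €0.00
Umbrella €10.11: all other goods → 7.5% → €0.76
Cold medicine €17.29: nonprescription drugs → 5.5% → €0.95
Cardigan €34.55: clothing & footwear, under €300.00 → 0% → €0.00
AA batteries (8-pack) €14.43: all other goods → 7.5% → €1.08
Phone case €28.62: all other goods → 7.5% → €2.15
Dish soap €3.51: all other goods → 7.5% → €0.26
Total tax = €21.10 + €2.27 + €0.76 + €0.95 + €1.08 + €2.15 + €0.26 = €28.57

€28.57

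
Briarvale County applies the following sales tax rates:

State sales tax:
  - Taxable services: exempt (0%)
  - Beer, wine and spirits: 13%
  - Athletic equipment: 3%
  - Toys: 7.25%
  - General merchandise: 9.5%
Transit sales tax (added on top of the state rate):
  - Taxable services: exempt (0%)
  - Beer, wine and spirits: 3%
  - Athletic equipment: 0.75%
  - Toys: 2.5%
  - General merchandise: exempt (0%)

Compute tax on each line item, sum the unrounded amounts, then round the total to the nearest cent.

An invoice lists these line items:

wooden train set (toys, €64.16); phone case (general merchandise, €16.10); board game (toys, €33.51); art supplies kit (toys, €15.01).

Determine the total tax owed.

Wooden train set €64.16: toys → 7.25% + 2.5% transit = 9.75% → €6.2556
Phone case €16.10: general merchandise → 9.5% + 0% transit = 9.5% → €1.5295
Board game €33.51: toys → 7.25% + 2.5% transit = 9.75% → €3.267225
Art supplies kit €15.01: toys → 7.25% + 2.5% transit = 9.75% → €1.463475
Unrounded tax sum = €12.5158 → €12.52

€12.52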